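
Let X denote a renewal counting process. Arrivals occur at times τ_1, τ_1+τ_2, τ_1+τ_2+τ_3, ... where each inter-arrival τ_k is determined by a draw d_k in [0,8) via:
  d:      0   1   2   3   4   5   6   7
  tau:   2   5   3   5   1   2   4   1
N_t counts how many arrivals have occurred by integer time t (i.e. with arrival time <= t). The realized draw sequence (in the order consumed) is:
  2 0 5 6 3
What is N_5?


draw d_1=2: τ_1=3, arrival time A_1=3
draw d_2=0: τ_2=2, arrival time A_2=5
draw d_3=5: τ_3=2, arrival time A_3=7
draw d_4=6: τ_4=4, arrival time A_4=11
draw d_5=3: τ_5=5, arrival time A_5=16
N_t over t=0..5: 0:0 1:0 2:0 3:1 4:1 5:2

2


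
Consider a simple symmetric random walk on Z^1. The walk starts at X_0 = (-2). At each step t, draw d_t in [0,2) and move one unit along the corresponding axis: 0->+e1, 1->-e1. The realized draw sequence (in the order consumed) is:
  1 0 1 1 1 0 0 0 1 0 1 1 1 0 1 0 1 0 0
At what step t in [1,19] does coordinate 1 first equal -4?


4

t=0: X=(-2), d=1 → -e1, X_1=(-3)
t=1: X=(-3), d=0 → +e1, X_2=(-2)
t=2: X=(-2), d=1 → -e1, X_3=(-3)
t=3: X=(-3), d=1 → -e1, X_4=(-4)
t=4: X=(-4), d=1 → -e1, X_5=(-5)
t=5: X=(-5), d=0 → +e1, X_6=(-4)
t=6: X=(-4), d=0 → +e1, X_7=(-3)
t=7: X=(-3), d=0 → +e1, X_8=(-2)
t=8: X=(-2), d=1 → -e1, X_9=(-3)
t=9: X=(-3), d=0 → +e1, X_10=(-2)
t=10: X=(-2), d=1 → -e1, X_11=(-3)
t=11: X=(-3), d=1 → -e1, X_12=(-4)
t=12: X=(-4), d=1 → -e1, X_13=(-5)
t=13: X=(-5), d=0 → +e1, X_14=(-4)
t=14: X=(-4), d=1 → -e1, X_15=(-5)
t=15: X=(-5), d=0 → +e1, X_16=(-4)
t=16: X=(-4), d=1 → -e1, X_17=(-5)
t=17: X=(-5), d=0 → +e1, X_18=(-4)
t=18: X=(-4), d=0 → +e1, X_19=(-3)


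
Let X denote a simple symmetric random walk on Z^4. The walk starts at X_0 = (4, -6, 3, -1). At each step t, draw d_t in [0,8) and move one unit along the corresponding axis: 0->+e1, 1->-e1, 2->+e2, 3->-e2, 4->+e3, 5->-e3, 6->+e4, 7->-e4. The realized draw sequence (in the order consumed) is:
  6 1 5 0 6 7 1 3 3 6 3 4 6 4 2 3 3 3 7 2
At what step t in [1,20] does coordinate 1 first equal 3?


2

t=0: X=(4, -6, 3, -1), d=6 → +e4, X_1=(4, -6, 3, 0)
t=1: X=(4, -6, 3, 0), d=1 → -e1, X_2=(3, -6, 3, 0)
t=2: X=(3, -6, 3, 0), d=5 → -e3, X_3=(3, -6, 2, 0)
t=3: X=(3, -6, 2, 0), d=0 → +e1, X_4=(4, -6, 2, 0)
t=4: X=(4, -6, 2, 0), d=6 → +e4, X_5=(4, -6, 2, 1)
t=5: X=(4, -6, 2, 1), d=7 → -e4, X_6=(4, -6, 2, 0)
t=6: X=(4, -6, 2, 0), d=1 → -e1, X_7=(3, -6, 2, 0)
t=7: X=(3, -6, 2, 0), d=3 → -e2, X_8=(3, -7, 2, 0)
t=8: X=(3, -7, 2, 0), d=3 → -e2, X_9=(3, -8, 2, 0)
t=9: X=(3, -8, 2, 0), d=6 → +e4, X_10=(3, -8, 2, 1)
t=10: X=(3, -8, 2, 1), d=3 → -e2, X_11=(3, -9, 2, 1)
t=11: X=(3, -9, 2, 1), d=4 → +e3, X_12=(3, -9, 3, 1)
t=12: X=(3, -9, 3, 1), d=6 → +e4, X_13=(3, -9, 3, 2)
t=13: X=(3, -9, 3, 2), d=4 → +e3, X_14=(3, -9, 4, 2)
t=14: X=(3, -9, 4, 2), d=2 → +e2, X_15=(3, -8, 4, 2)
t=15: X=(3, -8, 4, 2), d=3 → -e2, X_16=(3, -9, 4, 2)
t=16: X=(3, -9, 4, 2), d=3 → -e2, X_17=(3, -10, 4, 2)
t=17: X=(3, -10, 4, 2), d=3 → -e2, X_18=(3, -11, 4, 2)
t=18: X=(3, -11, 4, 2), d=7 → -e4, X_19=(3, -11, 4, 1)
t=19: X=(3, -11, 4, 1), d=2 → +e2, X_20=(3, -10, 4, 1)


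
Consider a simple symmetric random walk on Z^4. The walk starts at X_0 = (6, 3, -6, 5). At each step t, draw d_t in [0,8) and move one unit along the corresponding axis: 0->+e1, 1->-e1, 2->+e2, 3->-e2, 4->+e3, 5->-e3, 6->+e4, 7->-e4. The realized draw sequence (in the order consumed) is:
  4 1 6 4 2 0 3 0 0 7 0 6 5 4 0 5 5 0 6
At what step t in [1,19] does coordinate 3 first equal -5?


t=0: X=(6, 3, -6, 5), d=4 → +e3, X_1=(6, 3, -5, 5)
t=1: X=(6, 3, -5, 5), d=1 → -e1, X_2=(5, 3, -5, 5)
t=2: X=(5, 3, -5, 5), d=6 → +e4, X_3=(5, 3, -5, 6)
t=3: X=(5, 3, -5, 6), d=4 → +e3, X_4=(5, 3, -4, 6)
t=4: X=(5, 3, -4, 6), d=2 → +e2, X_5=(5, 4, -4, 6)
t=5: X=(5, 4, -4, 6), d=0 → +e1, X_6=(6, 4, -4, 6)
t=6: X=(6, 4, -4, 6), d=3 → -e2, X_7=(6, 3, -4, 6)
t=7: X=(6, 3, -4, 6), d=0 → +e1, X_8=(7, 3, -4, 6)
t=8: X=(7, 3, -4, 6), d=0 → +e1, X_9=(8, 3, -4, 6)
t=9: X=(8, 3, -4, 6), d=7 → -e4, X_10=(8, 3, -4, 5)
t=10: X=(8, 3, -4, 5), d=0 → +e1, X_11=(9, 3, -4, 5)
t=11: X=(9, 3, -4, 5), d=6 → +e4, X_12=(9, 3, -4, 6)
t=12: X=(9, 3, -4, 6), d=5 → -e3, X_13=(9, 3, -5, 6)
t=13: X=(9, 3, -5, 6), d=4 → +e3, X_14=(9, 3, -4, 6)
t=14: X=(9, 3, -4, 6), d=0 → +e1, X_15=(10, 3, -4, 6)
t=15: X=(10, 3, -4, 6), d=5 → -e3, X_16=(10, 3, -5, 6)
t=16: X=(10, 3, -5, 6), d=5 → -e3, X_17=(10, 3, -6, 6)
t=17: X=(10, 3, -6, 6), d=0 → +e1, X_18=(11, 3, -6, 6)
t=18: X=(11, 3, -6, 6), d=6 → +e4, X_19=(11, 3, -6, 7)

1


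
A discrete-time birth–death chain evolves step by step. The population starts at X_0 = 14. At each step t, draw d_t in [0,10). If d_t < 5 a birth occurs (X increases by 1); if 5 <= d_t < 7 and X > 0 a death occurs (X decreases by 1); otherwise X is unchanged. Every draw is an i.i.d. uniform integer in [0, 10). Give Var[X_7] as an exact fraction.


X can drop by at most 1 per step and X_0 = 14 > T = 7, so X_t >= 14 − t >= 7 > 0 for every t <= 7: the floor at 0 (the 'and X > 0' condition) never binds. Hence X_7 = X_0 + Σ_{t<7} Y_t with i.i.d. increments Y_t = y(d_t) ∈ {+1, −1, 0}.
Outcome values over d=0..9: [1, 1, 1, 1, 1, -1, -1, 0, 0, 0]
Σy = 3, Σy² = 7, M = 10
μ = 3/10 = 3/10,  σ² = 7/10 − (3/10)² = 61/100
Independent increments: Var[X_7] = 7·σ² = 7·(61/100) = 427/100

427/100


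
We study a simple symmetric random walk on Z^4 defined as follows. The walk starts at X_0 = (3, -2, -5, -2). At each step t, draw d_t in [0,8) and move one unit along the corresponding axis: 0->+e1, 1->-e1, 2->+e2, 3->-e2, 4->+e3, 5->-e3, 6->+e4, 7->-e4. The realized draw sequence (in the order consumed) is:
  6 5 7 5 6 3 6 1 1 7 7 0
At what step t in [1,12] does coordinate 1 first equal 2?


8

t=0: X=(3, -2, -5, -2), d=6 → +e4, X_1=(3, -2, -5, -1)
t=1: X=(3, -2, -5, -1), d=5 → -e3, X_2=(3, -2, -6, -1)
t=2: X=(3, -2, -6, -1), d=7 → -e4, X_3=(3, -2, -6, -2)
t=3: X=(3, -2, -6, -2), d=5 → -e3, X_4=(3, -2, -7, -2)
t=4: X=(3, -2, -7, -2), d=6 → +e4, X_5=(3, -2, -7, -1)
t=5: X=(3, -2, -7, -1), d=3 → -e2, X_6=(3, -3, -7, -1)
t=6: X=(3, -3, -7, -1), d=6 → +e4, X_7=(3, -3, -7, 0)
t=7: X=(3, -3, -7, 0), d=1 → -e1, X_8=(2, -3, -7, 0)
t=8: X=(2, -3, -7, 0), d=1 → -e1, X_9=(1, -3, -7, 0)
t=9: X=(1, -3, -7, 0), d=7 → -e4, X_10=(1, -3, -7, -1)
t=10: X=(1, -3, -7, -1), d=7 → -e4, X_11=(1, -3, -7, -2)
t=11: X=(1, -3, -7, -2), d=0 → +e1, X_12=(2, -3, -7, -2)


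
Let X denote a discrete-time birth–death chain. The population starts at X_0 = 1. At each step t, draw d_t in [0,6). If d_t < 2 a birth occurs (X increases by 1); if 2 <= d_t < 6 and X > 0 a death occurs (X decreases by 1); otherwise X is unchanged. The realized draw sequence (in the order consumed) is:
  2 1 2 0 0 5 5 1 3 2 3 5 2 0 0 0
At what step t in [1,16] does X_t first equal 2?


5

t=0: X=1, d=2 → death, X_1=0
t=1: X=0, d=1 → birth, X_2=1
t=2: X=1, d=2 → death, X_3=0
t=3: X=0, d=0 → birth, X_4=1
t=4: X=1, d=0 → birth, X_5=2
t=5: X=2, d=5 → death, X_6=1
t=6: X=1, d=5 → death, X_7=0
t=7: X=0, d=1 → birth, X_8=1
t=8: X=1, d=3 → death, X_9=0
t=9: X=0, d=2 → hold, X_10=0
t=10: X=0, d=3 → hold, X_11=0
t=11: X=0, d=5 → hold, X_12=0
t=12: X=0, d=2 → hold, X_13=0
t=13: X=0, d=0 → birth, X_14=1
t=14: X=1, d=0 → birth, X_15=2
t=15: X=2, d=0 → birth, X_16=3


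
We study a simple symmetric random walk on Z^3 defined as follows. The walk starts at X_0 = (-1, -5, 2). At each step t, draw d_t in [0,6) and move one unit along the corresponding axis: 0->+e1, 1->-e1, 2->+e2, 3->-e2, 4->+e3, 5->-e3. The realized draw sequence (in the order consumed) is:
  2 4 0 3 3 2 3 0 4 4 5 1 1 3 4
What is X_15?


t=0: X=(-1, -5, 2), d=2 → +e2, X_1=(-1, -4, 2)
t=1: X=(-1, -4, 2), d=4 → +e3, X_2=(-1, -4, 3)
t=2: X=(-1, -4, 3), d=0 → +e1, X_3=(0, -4, 3)
t=3: X=(0, -4, 3), d=3 → -e2, X_4=(0, -5, 3)
t=4: X=(0, -5, 3), d=3 → -e2, X_5=(0, -6, 3)
t=5: X=(0, -6, 3), d=2 → +e2, X_6=(0, -5, 3)
t=6: X=(0, -5, 3), d=3 → -e2, X_7=(0, -6, 3)
t=7: X=(0, -6, 3), d=0 → +e1, X_8=(1, -6, 3)
t=8: X=(1, -6, 3), d=4 → +e3, X_9=(1, -6, 4)
t=9: X=(1, -6, 4), d=4 → +e3, X_10=(1, -6, 5)
t=10: X=(1, -6, 5), d=5 → -e3, X_11=(1, -6, 4)
t=11: X=(1, -6, 4), d=1 → -e1, X_12=(0, -6, 4)
t=12: X=(0, -6, 4), d=1 → -e1, X_13=(-1, -6, 4)
t=13: X=(-1, -6, 4), d=3 → -e2, X_14=(-1, -7, 4)
t=14: X=(-1, -7, 4), d=4 → +e3, X_15=(-1, -7, 5)

(-1, -7, 5)


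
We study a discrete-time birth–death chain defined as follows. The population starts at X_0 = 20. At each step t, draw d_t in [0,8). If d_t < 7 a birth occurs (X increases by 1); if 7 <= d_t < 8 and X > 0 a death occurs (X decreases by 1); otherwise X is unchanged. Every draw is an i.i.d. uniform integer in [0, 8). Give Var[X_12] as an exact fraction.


X can drop by at most 1 per step and X_0 = 20 > T = 12, so X_t >= 20 − t >= 8 > 0 for every t <= 12: the floor at 0 (the 'and X > 0' condition) never binds. Hence X_12 = X_0 + Σ_{t<12} Y_t with i.i.d. increments Y_t = y(d_t) ∈ {+1, −1, 0}.
Outcome values over d=0..7: [1, 1, 1, 1, 1, 1, 1, -1]
Σy = 6, Σy² = 8, M = 8
μ = 6/8 = 3/4,  σ² = 8/8 − (3/4)² = 7/16
Independent increments: Var[X_12] = 12·σ² = 12·(7/16) = 21/4

21/4


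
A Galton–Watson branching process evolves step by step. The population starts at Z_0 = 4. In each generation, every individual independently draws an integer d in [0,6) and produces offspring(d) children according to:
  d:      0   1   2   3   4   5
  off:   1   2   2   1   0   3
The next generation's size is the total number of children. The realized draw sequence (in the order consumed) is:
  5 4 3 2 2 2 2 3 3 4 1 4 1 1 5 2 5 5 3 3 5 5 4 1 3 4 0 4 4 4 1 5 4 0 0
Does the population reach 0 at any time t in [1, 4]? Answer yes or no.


gen 0: Z_0=4, draws=[5, 4, 3, 2], offspring=[3, 0, 1, 2], Z_1=6
gen 1: Z_1=6, draws=[2, 2, 2, 3, 3, 4], offspring=[2, 2, 2, 1, 1, 0], Z_2=8
gen 2: Z_2=8, draws=[1, 4, 1, 1, 5, 2, 5, 5], offspring=[2, 0, 2, 2, 3, 2, 3, 3], Z_3=17
gen 3: Z_3=17, draws=[3, 3, 5, 5, 4, 1, 3, 4, 0, 4, 4, 4, 1, 5, 4, 0, 0], offspring=[1, 1, 3, 3, 0, 2, 1, 0, 1, 0, 0, 0, 2, 3, 0, 1, 1], Z_4=19

no


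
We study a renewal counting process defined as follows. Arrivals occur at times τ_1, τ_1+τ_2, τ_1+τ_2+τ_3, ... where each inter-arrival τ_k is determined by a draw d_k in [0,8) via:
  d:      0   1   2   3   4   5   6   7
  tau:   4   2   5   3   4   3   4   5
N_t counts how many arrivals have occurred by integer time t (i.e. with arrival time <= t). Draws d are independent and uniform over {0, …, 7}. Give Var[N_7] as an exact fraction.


Inter-arrival values over d=0..7: [4, 2, 5, 3, 4, 3, 4, 5]
Each d has probability 1/8, so the pmf of τ is: f(2) = 1/8, f(3) = 1/4, f(4) = 3/8, f(5) = 1/4
Let p_n(j) = P(N_n = j), with p_0 = [1]. Condition on τ_1: p_n(0) = P(τ > n), and for j >= 1, p_n(j) = Σ_{k<=n} f(k)·p_{n−k}(j−1)
p_1 = [1]  (j = 0)
p_2 = [7/8, 1/8]  (j = 0..1)
p_3 = [5/8, 3/8]  (j = 0..1)
p_4 = [1/4, 47/64, 1/64]  (j = 0..2)
p_5 = [0, 59/64, 5/64]  (j = 0..2)
p_6 = [0, 49/64, 119/512, 1/512]  (j = 0..3)
p_7 = [0, 33/64, 241/512, 7/512]  (j = 0..3)
E[N_7] = Σ j·p_7(j) = 767/512;  E[N_7²] = Σ j²·p_7(j) = 1291/512
Var[N_7] = 1291/512 − (767/512)² = 72703/262144

72703/262144


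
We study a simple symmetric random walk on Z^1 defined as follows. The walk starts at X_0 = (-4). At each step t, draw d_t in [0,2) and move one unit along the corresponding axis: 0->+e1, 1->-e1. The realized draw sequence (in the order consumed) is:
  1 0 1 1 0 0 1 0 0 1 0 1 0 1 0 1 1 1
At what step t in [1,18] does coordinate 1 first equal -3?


9

t=0: X=(-4), d=1 → -e1, X_1=(-5)
t=1: X=(-5), d=0 → +e1, X_2=(-4)
t=2: X=(-4), d=1 → -e1, X_3=(-5)
t=3: X=(-5), d=1 → -e1, X_4=(-6)
t=4: X=(-6), d=0 → +e1, X_5=(-5)
t=5: X=(-5), d=0 → +e1, X_6=(-4)
t=6: X=(-4), d=1 → -e1, X_7=(-5)
t=7: X=(-5), d=0 → +e1, X_8=(-4)
t=8: X=(-4), d=0 → +e1, X_9=(-3)
t=9: X=(-3), d=1 → -e1, X_10=(-4)
t=10: X=(-4), d=0 → +e1, X_11=(-3)
t=11: X=(-3), d=1 → -e1, X_12=(-4)
t=12: X=(-4), d=0 → +e1, X_13=(-3)
t=13: X=(-3), d=1 → -e1, X_14=(-4)
t=14: X=(-4), d=0 → +e1, X_15=(-3)
t=15: X=(-3), d=1 → -e1, X_16=(-4)
t=16: X=(-4), d=1 → -e1, X_17=(-5)
t=17: X=(-5), d=1 → -e1, X_18=(-6)


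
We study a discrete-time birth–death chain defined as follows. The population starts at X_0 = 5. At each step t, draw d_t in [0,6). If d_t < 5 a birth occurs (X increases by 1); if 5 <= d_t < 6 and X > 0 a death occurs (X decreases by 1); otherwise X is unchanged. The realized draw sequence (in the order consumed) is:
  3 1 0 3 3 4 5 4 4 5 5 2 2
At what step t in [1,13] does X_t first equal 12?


9

t=0: X=5, d=3 → birth, X_1=6
t=1: X=6, d=1 → birth, X_2=7
t=2: X=7, d=0 → birth, X_3=8
t=3: X=8, d=3 → birth, X_4=9
t=4: X=9, d=3 → birth, X_5=10
t=5: X=10, d=4 → birth, X_6=11
t=6: X=11, d=5 → death, X_7=10
t=7: X=10, d=4 → birth, X_8=11
t=8: X=11, d=4 → birth, X_9=12
t=9: X=12, d=5 → death, X_10=11
t=10: X=11, d=5 → death, X_11=10
t=11: X=10, d=2 → birth, X_12=11
t=12: X=11, d=2 → birth, X_13=12


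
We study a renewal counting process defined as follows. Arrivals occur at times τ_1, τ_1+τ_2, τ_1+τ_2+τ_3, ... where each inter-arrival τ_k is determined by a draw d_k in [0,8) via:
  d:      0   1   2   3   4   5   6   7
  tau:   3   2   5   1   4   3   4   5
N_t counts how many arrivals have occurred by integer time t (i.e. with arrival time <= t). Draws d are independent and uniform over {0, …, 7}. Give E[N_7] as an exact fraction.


3716281/2097152

Inter-arrival values over d=0..7: [3, 2, 5, 1, 4, 3, 4, 5]
Each d has probability 1/8, so the pmf of τ is: f(1) = 1/8, f(2) = 1/8, f(3) = 1/4, f(4) = 1/4, f(5) = 1/4
Renewal equation for m(n) = E[N_n]: condition on τ_1 = k (if k <= n, one arrival plus a fresh copy on the remaining n−k steps): m(n) = F(n) + Σ_{k<=n} f(k)·m(n−k), where F(n) = P(τ <= n) and m(0) = 0
m(1) = F(1) = 1/8
m(2) = F(2) + f(1)·m(1) = 1/4 + 1/8·1/8 = 17/64
m(3) = F(3) + f(1)·m(2) + f(2)·m(1) = 1/2 + 1/8·17/64 + 1/8·1/8 = 281/512
m(4) = F(4) + f(1)·m(3) + f(2)·m(2) + f(3)·m(1) = 3/4 + 1/8·281/512 + 1/8·17/64 + 1/4·1/8 = 3617/4096
m(5) = F(5) + f(1)·m(4) + f(2)·m(3) + f(3)·m(2) + f(4)·m(1) = 1 + 1/8·3617/4096 + 1/8·281/512 + 1/4·17/64 + 1/4·1/8 = 41833/32768
m(6) = F(6) + f(1)·m(5) + f(2)·m(4) + f(3)·m(3) + f(4)·m(2) + f(5)·m(1) = 1 + 1/8·41833/32768 + 1/8·3617/4096 + 1/4·281/512 + 1/4·17/64 + 1/4·1/8 = 394481/262144
m(7) = F(7) + f(1)·m(6) + f(2)·m(5) + f(3)·m(4) + f(4)·m(3) + f(5)·m(2) = 1 + 1/8·394481/262144 + 1/8·41833/32768 + 1/4·3617/4096 + 1/4·281/512 + 1/4·17/64 = 3716281/2097152
E[N_7] = m(7) = 3716281/2097152


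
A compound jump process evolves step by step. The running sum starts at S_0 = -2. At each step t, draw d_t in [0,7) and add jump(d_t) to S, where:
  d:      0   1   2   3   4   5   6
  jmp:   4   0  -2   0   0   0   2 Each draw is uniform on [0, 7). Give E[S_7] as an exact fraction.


2

Outcome values over d=0..6: [4, 0, -2, 0, 0, 0, 2]
Σy = 4, Σy² = 24, M = 7
μ = 4/7 = 4/7,  σ² = 24/7 − (4/7)² = 152/49
E[S_7] = -2 + 7·(4/7) = 2


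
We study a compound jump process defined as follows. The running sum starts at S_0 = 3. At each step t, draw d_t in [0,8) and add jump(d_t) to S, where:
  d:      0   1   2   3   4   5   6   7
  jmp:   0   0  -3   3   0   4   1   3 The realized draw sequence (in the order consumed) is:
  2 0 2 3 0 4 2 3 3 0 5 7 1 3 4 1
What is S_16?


t=0: S=3, d=2, jump=-3, S_1=0
t=1: S=0, d=0, jump=0, S_2=0
t=2: S=0, d=2, jump=-3, S_3=-3
t=3: S=-3, d=3, jump=3, S_4=0
t=4: S=0, d=0, jump=0, S_5=0
t=5: S=0, d=4, jump=0, S_6=0
t=6: S=0, d=2, jump=-3, S_7=-3
t=7: S=-3, d=3, jump=3, S_8=0
t=8: S=0, d=3, jump=3, S_9=3
t=9: S=3, d=0, jump=0, S_10=3
t=10: S=3, d=5, jump=4, S_11=7
t=11: S=7, d=7, jump=3, S_12=10
t=12: S=10, d=1, jump=0, S_13=10
t=13: S=10, d=3, jump=3, S_14=13
t=14: S=13, d=4, jump=0, S_15=13
t=15: S=13, d=1, jump=0, S_16=13

13


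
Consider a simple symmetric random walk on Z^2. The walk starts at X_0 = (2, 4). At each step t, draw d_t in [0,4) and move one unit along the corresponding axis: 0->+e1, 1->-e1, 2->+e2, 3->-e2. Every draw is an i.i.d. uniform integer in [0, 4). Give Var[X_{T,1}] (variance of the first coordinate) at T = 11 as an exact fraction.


Outcome values over d=0..3: [1, -1, 0, 0]
Σy = 0, Σy² = 2, M = 4
μ = 0/4 = 0,  σ² = 2/4 − (0)² = 1/2
Independent increments: Var[X_11] = 11·σ² = 11·(1/2) = 11/2

11/2


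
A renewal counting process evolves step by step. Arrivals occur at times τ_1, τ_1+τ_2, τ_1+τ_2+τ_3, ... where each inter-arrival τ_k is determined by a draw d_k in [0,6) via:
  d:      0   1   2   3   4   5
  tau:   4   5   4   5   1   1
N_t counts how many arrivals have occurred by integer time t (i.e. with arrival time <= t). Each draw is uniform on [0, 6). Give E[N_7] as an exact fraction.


4117/2187

Inter-arrival values over d=0..5: [4, 5, 4, 5, 1, 1]
Each d has probability 1/6, so the pmf of τ is: f(1) = 1/3, f(4) = 1/3, f(5) = 1/3
Renewal equation for m(n) = E[N_n]: condition on τ_1 = k (if k <= n, one arrival plus a fresh copy on the remaining n−k steps): m(n) = F(n) + Σ_{k<=n} f(k)·m(n−k), where F(n) = P(τ <= n) and m(0) = 0
m(1) = F(1) = 1/3
m(2) = F(2) + f(1)·m(1) = 1/3 + 1/3·1/3 = 4/9
m(3) = F(3) + f(1)·m(2) = 1/3 + 1/3·4/9 = 13/27
m(4) = F(4) + f(1)·m(3) = 2/3 + 1/3·13/27 = 67/81
m(5) = F(5) + f(1)·m(4) + f(4)·m(1) = 1 + 1/3·67/81 + 1/3·1/3 = 337/243
m(6) = F(6) + f(1)·m(5) + f(4)·m(2) + f(5)·m(1) = 1 + 1/3·337/243 + 1/3·4/9 + 1/3·1/3 = 1255/729
m(7) = F(7) + f(1)·m(6) + f(4)·m(3) + f(5)·m(2) = 1 + 1/3·1255/729 + 1/3·13/27 + 1/3·4/9 = 4117/2187
E[N_7] = m(7) = 4117/2187


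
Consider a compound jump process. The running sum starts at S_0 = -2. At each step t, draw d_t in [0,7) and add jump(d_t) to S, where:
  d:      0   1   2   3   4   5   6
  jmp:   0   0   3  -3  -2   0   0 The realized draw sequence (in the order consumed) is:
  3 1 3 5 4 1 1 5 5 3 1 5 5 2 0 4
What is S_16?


t=0: S=-2, d=3, jump=-3, S_1=-5
t=1: S=-5, d=1, jump=0, S_2=-5
t=2: S=-5, d=3, jump=-3, S_3=-8
t=3: S=-8, d=5, jump=0, S_4=-8
t=4: S=-8, d=4, jump=-2, S_5=-10
t=5: S=-10, d=1, jump=0, S_6=-10
t=6: S=-10, d=1, jump=0, S_7=-10
t=7: S=-10, d=5, jump=0, S_8=-10
t=8: S=-10, d=5, jump=0, S_9=-10
t=9: S=-10, d=3, jump=-3, S_10=-13
t=10: S=-13, d=1, jump=0, S_11=-13
t=11: S=-13, d=5, jump=0, S_12=-13
t=12: S=-13, d=5, jump=0, S_13=-13
t=13: S=-13, d=2, jump=3, S_14=-10
t=14: S=-10, d=0, jump=0, S_15=-10
t=15: S=-10, d=4, jump=-2, S_16=-12

-12


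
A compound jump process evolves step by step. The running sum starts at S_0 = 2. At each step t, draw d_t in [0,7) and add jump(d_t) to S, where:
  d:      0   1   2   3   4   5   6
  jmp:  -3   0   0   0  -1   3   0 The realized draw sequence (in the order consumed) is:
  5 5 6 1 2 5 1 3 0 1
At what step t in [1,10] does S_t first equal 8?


2

t=0: S=2, d=5, jump=3, S_1=5
t=1: S=5, d=5, jump=3, S_2=8
t=2: S=8, d=6, jump=0, S_3=8
t=3: S=8, d=1, jump=0, S_4=8
t=4: S=8, d=2, jump=0, S_5=8
t=5: S=8, d=5, jump=3, S_6=11
t=6: S=11, d=1, jump=0, S_7=11
t=7: S=11, d=3, jump=0, S_8=11
t=8: S=11, d=0, jump=-3, S_9=8
t=9: S=8, d=1, jump=0, S_10=8


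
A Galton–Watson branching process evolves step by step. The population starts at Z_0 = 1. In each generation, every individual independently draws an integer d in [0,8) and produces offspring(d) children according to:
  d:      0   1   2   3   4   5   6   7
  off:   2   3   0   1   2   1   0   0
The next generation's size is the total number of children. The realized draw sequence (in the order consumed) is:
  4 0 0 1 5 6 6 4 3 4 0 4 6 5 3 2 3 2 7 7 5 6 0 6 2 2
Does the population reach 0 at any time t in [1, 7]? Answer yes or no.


gen 0: Z_0=1, draws=[4], offspring=[2], Z_1=2
gen 1: Z_1=2, draws=[0, 0], offspring=[2, 2], Z_2=4
gen 2: Z_2=4, draws=[1, 5, 6, 6], offspring=[3, 1, 0, 0], Z_3=4
gen 3: Z_3=4, draws=[4, 3, 4, 0], offspring=[2, 1, 2, 2], Z_4=7
gen 4: Z_4=7, draws=[4, 6, 5, 3, 2, 3, 2], offspring=[2, 0, 1, 1, 0, 1, 0], Z_5=5
gen 5: Z_5=5, draws=[7, 7, 5, 6, 0], offspring=[0, 0, 1, 0, 2], Z_6=3
gen 6: Z_6=3, draws=[6, 2, 2], offspring=[0, 0, 0], Z_7=0

yes


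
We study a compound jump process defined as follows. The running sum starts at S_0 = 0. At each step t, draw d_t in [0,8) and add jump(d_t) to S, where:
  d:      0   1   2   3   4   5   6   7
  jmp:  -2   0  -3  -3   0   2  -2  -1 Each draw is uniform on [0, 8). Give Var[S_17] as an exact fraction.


2839/64

Outcome values over d=0..7: [-2, 0, -3, -3, 0, 2, -2, -1]
Σy = -9, Σy² = 31, M = 8
μ = -9/8 = -9/8,  σ² = 31/8 − (-9/8)² = 167/64
Independent increments: Var[S_17] = 17·σ² = 17·(167/64) = 2839/64


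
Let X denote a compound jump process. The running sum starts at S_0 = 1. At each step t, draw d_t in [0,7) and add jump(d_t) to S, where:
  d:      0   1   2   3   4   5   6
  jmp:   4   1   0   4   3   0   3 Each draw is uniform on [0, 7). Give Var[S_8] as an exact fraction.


Outcome values over d=0..6: [4, 1, 0, 4, 3, 0, 3]
Σy = 15, Σy² = 51, M = 7
μ = 15/7 = 15/7,  σ² = 51/7 − (15/7)² = 132/49
Independent increments: Var[S_8] = 8·σ² = 8·(132/49) = 1056/49

1056/49


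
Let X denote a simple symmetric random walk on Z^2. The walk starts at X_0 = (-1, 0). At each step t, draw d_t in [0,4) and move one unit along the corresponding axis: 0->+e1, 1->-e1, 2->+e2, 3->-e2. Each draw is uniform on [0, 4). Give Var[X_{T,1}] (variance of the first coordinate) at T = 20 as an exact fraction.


Outcome values over d=0..3: [1, -1, 0, 0]
Σy = 0, Σy² = 2, M = 4
μ = 0/4 = 0,  σ² = 2/4 − (0)² = 1/2
Independent increments: Var[X_20] = 20·σ² = 20·(1/2) = 10

10


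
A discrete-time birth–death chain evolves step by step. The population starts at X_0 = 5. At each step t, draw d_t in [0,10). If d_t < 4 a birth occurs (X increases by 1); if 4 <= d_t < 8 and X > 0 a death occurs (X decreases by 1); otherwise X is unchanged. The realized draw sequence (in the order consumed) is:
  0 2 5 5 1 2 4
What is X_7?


t=0: X=5, d=0 → birth, X_1=6
t=1: X=6, d=2 → birth, X_2=7
t=2: X=7, d=5 → death, X_3=6
t=3: X=6, d=5 → death, X_4=5
t=4: X=5, d=1 → birth, X_5=6
t=5: X=6, d=2 → birth, X_6=7
t=6: X=7, d=4 → death, X_7=6

6


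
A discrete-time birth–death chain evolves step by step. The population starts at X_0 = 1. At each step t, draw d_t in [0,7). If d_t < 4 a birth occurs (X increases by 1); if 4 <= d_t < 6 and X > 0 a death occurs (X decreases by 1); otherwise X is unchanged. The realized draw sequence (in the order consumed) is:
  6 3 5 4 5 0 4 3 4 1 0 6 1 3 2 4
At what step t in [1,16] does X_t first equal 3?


t=0: X=1, d=6 → hold, X_1=1
t=1: X=1, d=3 → birth, X_2=2
t=2: X=2, d=5 → death, X_3=1
t=3: X=1, d=4 → death, X_4=0
t=4: X=0, d=5 → hold, X_5=0
t=5: X=0, d=0 → birth, X_6=1
t=6: X=1, d=4 → death, X_7=0
t=7: X=0, d=3 → birth, X_8=1
t=8: X=1, d=4 → death, X_9=0
t=9: X=0, d=1 → birth, X_10=1
t=10: X=1, d=0 → birth, X_11=2
t=11: X=2, d=6 → hold, X_12=2
t=12: X=2, d=1 → birth, X_13=3
t=13: X=3, d=3 → birth, X_14=4
t=14: X=4, d=2 → birth, X_15=5
t=15: X=5, d=4 → death, X_16=4

13


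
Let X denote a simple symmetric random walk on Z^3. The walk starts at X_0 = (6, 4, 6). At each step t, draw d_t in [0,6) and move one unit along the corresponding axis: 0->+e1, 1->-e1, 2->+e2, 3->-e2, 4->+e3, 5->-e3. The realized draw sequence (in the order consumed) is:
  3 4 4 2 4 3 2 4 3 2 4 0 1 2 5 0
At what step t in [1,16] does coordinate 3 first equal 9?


t=0: X=(6, 4, 6), d=3 → -e2, X_1=(6, 3, 6)
t=1: X=(6, 3, 6), d=4 → +e3, X_2=(6, 3, 7)
t=2: X=(6, 3, 7), d=4 → +e3, X_3=(6, 3, 8)
t=3: X=(6, 3, 8), d=2 → +e2, X_4=(6, 4, 8)
t=4: X=(6, 4, 8), d=4 → +e3, X_5=(6, 4, 9)
t=5: X=(6, 4, 9), d=3 → -e2, X_6=(6, 3, 9)
t=6: X=(6, 3, 9), d=2 → +e2, X_7=(6, 4, 9)
t=7: X=(6, 4, 9), d=4 → +e3, X_8=(6, 4, 10)
t=8: X=(6, 4, 10), d=3 → -e2, X_9=(6, 3, 10)
t=9: X=(6, 3, 10), d=2 → +e2, X_10=(6, 4, 10)
t=10: X=(6, 4, 10), d=4 → +e3, X_11=(6, 4, 11)
t=11: X=(6, 4, 11), d=0 → +e1, X_12=(7, 4, 11)
t=12: X=(7, 4, 11), d=1 → -e1, X_13=(6, 4, 11)
t=13: X=(6, 4, 11), d=2 → +e2, X_14=(6, 5, 11)
t=14: X=(6, 5, 11), d=5 → -e3, X_15=(6, 5, 10)
t=15: X=(6, 5, 10), d=0 → +e1, X_16=(7, 5, 10)

5


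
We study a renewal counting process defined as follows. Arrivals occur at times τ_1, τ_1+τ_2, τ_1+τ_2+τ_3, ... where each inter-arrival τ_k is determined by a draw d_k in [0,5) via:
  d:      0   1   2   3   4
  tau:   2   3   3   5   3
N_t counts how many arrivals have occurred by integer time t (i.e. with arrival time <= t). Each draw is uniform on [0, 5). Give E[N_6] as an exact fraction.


206/125

Inter-arrival values over d=0..4: [2, 3, 3, 5, 3]
Each d has probability 1/5, so the pmf of τ is: f(2) = 1/5, f(3) = 3/5, f(5) = 1/5
Renewal equation for m(n) = E[N_n]: condition on τ_1 = k (if k <= n, one arrival plus a fresh copy on the remaining n−k steps): m(n) = F(n) + Σ_{k<=n} f(k)·m(n−k), where F(n) = P(τ <= n) and m(0) = 0
m(1) = F(1) = 0
m(2) = F(2) = 1/5
m(3) = F(3) = 4/5
m(4) = F(4) + f(2)·m(2) = 4/5 + 1/5·1/5 = 21/25
m(5) = F(5) + f(2)·m(3) + f(3)·m(2) = 1 + 1/5·4/5 + 3/5·1/5 = 32/25
m(6) = F(6) + f(2)·m(4) + f(3)·m(3) = 1 + 1/5·21/25 + 3/5·4/5 = 206/125
E[N_6] = m(6) = 206/125


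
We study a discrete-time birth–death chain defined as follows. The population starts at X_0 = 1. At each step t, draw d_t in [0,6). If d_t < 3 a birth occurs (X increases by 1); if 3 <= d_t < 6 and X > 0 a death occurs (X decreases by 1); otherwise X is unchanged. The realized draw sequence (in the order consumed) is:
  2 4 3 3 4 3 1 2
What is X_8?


t=0: X=1, d=2 → birth, X_1=2
t=1: X=2, d=4 → death, X_2=1
t=2: X=1, d=3 → death, X_3=0
t=3: X=0, d=3 → hold, X_4=0
t=4: X=0, d=4 → hold, X_5=0
t=5: X=0, d=3 → hold, X_6=0
t=6: X=0, d=1 → birth, X_7=1
t=7: X=1, d=2 → birth, X_8=2

2


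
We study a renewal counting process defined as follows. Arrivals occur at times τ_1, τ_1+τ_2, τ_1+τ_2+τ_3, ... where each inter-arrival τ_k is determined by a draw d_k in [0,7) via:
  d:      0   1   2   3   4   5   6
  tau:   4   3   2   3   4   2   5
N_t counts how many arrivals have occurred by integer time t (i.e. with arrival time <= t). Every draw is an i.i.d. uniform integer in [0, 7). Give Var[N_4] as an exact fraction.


530/2401

Inter-arrival values over d=0..6: [4, 3, 2, 3, 4, 2, 5]
Each d has probability 1/7, so the pmf of τ is: f(2) = 2/7, f(3) = 2/7, f(4) = 2/7, f(5) = 1/7
Let p_n(j) = P(N_n = j), with p_0 = [1]. Condition on τ_1: p_n(0) = P(τ > n), and for j >= 1, p_n(j) = Σ_{k<=n} f(k)·p_{n−k}(j−1)
p_1 = [1]  (j = 0)
p_2 = [5/7, 2/7]  (j = 0..1)
p_3 = [3/7, 4/7]  (j = 0..1)
p_4 = [1/7, 38/49, 4/49]  (j = 0..2)
E[N_4] = Σ j·p_4(j) = 46/49;  E[N_4²] = Σ j²·p_4(j) = 54/49
Var[N_4] = 54/49 − (46/49)² = 530/2401


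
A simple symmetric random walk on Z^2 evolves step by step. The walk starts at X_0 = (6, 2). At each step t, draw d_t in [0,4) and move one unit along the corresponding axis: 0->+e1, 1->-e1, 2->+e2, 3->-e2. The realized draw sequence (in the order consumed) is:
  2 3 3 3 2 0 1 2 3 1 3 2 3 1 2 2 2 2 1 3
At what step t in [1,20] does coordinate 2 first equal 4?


18

t=0: X=(6, 2), d=2 → +e2, X_1=(6, 3)
t=1: X=(6, 3), d=3 → -e2, X_2=(6, 2)
t=2: X=(6, 2), d=3 → -e2, X_3=(6, 1)
t=3: X=(6, 1), d=3 → -e2, X_4=(6, 0)
t=4: X=(6, 0), d=2 → +e2, X_5=(6, 1)
t=5: X=(6, 1), d=0 → +e1, X_6=(7, 1)
t=6: X=(7, 1), d=1 → -e1, X_7=(6, 1)
t=7: X=(6, 1), d=2 → +e2, X_8=(6, 2)
t=8: X=(6, 2), d=3 → -e2, X_9=(6, 1)
t=9: X=(6, 1), d=1 → -e1, X_10=(5, 1)
t=10: X=(5, 1), d=3 → -e2, X_11=(5, 0)
t=11: X=(5, 0), d=2 → +e2, X_12=(5, 1)
t=12: X=(5, 1), d=3 → -e2, X_13=(5, 0)
t=13: X=(5, 0), d=1 → -e1, X_14=(4, 0)
t=14: X=(4, 0), d=2 → +e2, X_15=(4, 1)
t=15: X=(4, 1), d=2 → +e2, X_16=(4, 2)
t=16: X=(4, 2), d=2 → +e2, X_17=(4, 3)
t=17: X=(4, 3), d=2 → +e2, X_18=(4, 4)
t=18: X=(4, 4), d=1 → -e1, X_19=(3, 4)
t=19: X=(3, 4), d=3 → -e2, X_20=(3, 3)


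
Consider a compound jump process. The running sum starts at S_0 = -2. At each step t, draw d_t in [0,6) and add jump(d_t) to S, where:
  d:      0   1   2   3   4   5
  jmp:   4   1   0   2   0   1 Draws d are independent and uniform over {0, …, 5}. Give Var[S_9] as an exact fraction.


17

Outcome values over d=0..5: [4, 1, 0, 2, 0, 1]
Σy = 8, Σy² = 22, M = 6
μ = 8/6 = 4/3,  σ² = 22/6 − (4/3)² = 17/9
Independent increments: Var[S_9] = 9·σ² = 9·(17/9) = 17


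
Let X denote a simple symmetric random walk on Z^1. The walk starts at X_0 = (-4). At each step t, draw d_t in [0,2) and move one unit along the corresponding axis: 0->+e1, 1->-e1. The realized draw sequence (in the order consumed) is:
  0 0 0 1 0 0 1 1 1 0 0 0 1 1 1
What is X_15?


t=0: X=(-4), d=0 → +e1, X_1=(-3)
t=1: X=(-3), d=0 → +e1, X_2=(-2)
t=2: X=(-2), d=0 → +e1, X_3=(-1)
t=3: X=(-1), d=1 → -e1, X_4=(-2)
t=4: X=(-2), d=0 → +e1, X_5=(-1)
t=5: X=(-1), d=0 → +e1, X_6=(0)
t=6: X=(0), d=1 → -e1, X_7=(-1)
t=7: X=(-1), d=1 → -e1, X_8=(-2)
t=8: X=(-2), d=1 → -e1, X_9=(-3)
t=9: X=(-3), d=0 → +e1, X_10=(-2)
t=10: X=(-2), d=0 → +e1, X_11=(-1)
t=11: X=(-1), d=0 → +e1, X_12=(0)
t=12: X=(0), d=1 → -e1, X_13=(-1)
t=13: X=(-1), d=1 → -e1, X_14=(-2)
t=14: X=(-2), d=1 → -e1, X_15=(-3)

(-3)


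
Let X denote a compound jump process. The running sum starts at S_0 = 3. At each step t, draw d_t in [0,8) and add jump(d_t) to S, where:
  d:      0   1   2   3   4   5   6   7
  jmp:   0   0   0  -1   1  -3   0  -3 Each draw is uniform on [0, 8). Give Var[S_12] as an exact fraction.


93/4

Outcome values over d=0..7: [0, 0, 0, -1, 1, -3, 0, -3]
Σy = -6, Σy² = 20, M = 8
μ = -6/8 = -3/4,  σ² = 20/8 − (-3/4)² = 31/16
Independent increments: Var[S_12] = 12·σ² = 12·(31/16) = 93/4


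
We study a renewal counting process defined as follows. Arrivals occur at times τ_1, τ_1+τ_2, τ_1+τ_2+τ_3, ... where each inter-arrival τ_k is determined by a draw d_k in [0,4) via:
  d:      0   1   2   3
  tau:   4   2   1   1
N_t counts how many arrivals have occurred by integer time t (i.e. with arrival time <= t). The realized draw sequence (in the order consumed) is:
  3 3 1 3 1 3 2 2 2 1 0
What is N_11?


draw d_1=3: τ_1=1, arrival time A_1=1
draw d_2=3: τ_2=1, arrival time A_2=2
draw d_3=1: τ_3=2, arrival time A_3=4
draw d_4=3: τ_4=1, arrival time A_4=5
draw d_5=1: τ_5=2, arrival time A_5=7
draw d_6=3: τ_6=1, arrival time A_6=8
draw d_7=2: τ_7=1, arrival time A_7=9
draw d_8=2: τ_8=1, arrival time A_8=10
draw d_9=2: τ_9=1, arrival time A_9=11
draw d_10=1: τ_10=2, arrival time A_10=13
draw d_11=0: τ_11=4, arrival time A_11=17
N_t over t=0..11: 0:0 1:1 2:2 3:2 4:3 5:4 6:4 7:5 8:6 9:7 10:8 11:9

9


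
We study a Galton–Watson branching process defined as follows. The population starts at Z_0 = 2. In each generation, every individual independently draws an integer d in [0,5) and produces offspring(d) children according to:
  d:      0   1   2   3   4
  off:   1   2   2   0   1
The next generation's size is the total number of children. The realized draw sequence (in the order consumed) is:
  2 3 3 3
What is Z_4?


0

gen 0: Z_0=2, draws=[2, 3], offspring=[2, 0], Z_1=2
gen 1: Z_1=2, draws=[3, 3], offspring=[0, 0], Z_2=0
gen 2: Z_2=0, draws=[], offspring=[], Z_3=0
gen 3: Z_3=0, draws=[], offspring=[], Z_4=0


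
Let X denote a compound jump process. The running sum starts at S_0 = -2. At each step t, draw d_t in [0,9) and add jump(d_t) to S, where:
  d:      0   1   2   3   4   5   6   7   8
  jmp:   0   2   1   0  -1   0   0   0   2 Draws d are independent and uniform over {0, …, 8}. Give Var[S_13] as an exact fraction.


Outcome values over d=0..8: [0, 2, 1, 0, -1, 0, 0, 0, 2]
Σy = 4, Σy² = 10, M = 9
μ = 4/9 = 4/9,  σ² = 10/9 − (4/9)² = 74/81
Independent increments: Var[S_13] = 13·σ² = 13·(74/81) = 962/81

962/81


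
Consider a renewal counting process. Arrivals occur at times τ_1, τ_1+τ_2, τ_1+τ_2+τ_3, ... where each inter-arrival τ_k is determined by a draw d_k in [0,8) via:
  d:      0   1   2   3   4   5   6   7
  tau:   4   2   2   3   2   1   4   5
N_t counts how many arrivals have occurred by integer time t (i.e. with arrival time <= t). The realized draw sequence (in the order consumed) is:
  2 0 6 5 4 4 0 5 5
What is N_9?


draw d_1=2: τ_1=2, arrival time A_1=2
draw d_2=0: τ_2=4, arrival time A_2=6
draw d_3=6: τ_3=4, arrival time A_3=10
draw d_4=5: τ_4=1, arrival time A_4=11
draw d_5=4: τ_5=2, arrival time A_5=13
draw d_6=4: τ_6=2, arrival time A_6=15
draw d_7=0: τ_7=4, arrival time A_7=19
draw d_8=5: τ_8=1, arrival time A_8=20
draw d_9=5: τ_9=1, arrival time A_9=21
N_t over t=0..9: 0:0 1:0 2:1 3:1 4:1 5:1 6:2 7:2 8:2 9:2

2


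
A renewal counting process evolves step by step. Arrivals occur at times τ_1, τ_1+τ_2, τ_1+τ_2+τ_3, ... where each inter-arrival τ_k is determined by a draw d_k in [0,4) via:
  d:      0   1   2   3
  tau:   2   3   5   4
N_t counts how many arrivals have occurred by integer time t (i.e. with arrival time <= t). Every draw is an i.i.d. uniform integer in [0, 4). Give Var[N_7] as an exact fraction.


Inter-arrival values over d=0..3: [2, 3, 5, 4]
Each d has probability 1/4, so the pmf of τ is: f(2) = 1/4, f(3) = 1/4, f(4) = 1/4, f(5) = 1/4
Let p_n(j) = P(N_n = j), with p_0 = [1]. Condition on τ_1: p_n(0) = P(τ > n), and for j >= 1, p_n(j) = Σ_{k<=n} f(k)·p_{n−k}(j−1)
p_1 = [1]  (j = 0)
p_2 = [3/4, 1/4]  (j = 0..1)
p_3 = [1/2, 1/2]  (j = 0..1)
p_4 = [1/4, 11/16, 1/16]  (j = 0..2)
p_5 = [0, 13/16, 3/16]  (j = 0..2)
p_6 = [0, 5/8, 23/64, 1/64]  (j = 0..3)
p_7 = [0, 3/8, 9/16, 1/16]  (j = 0..3)
E[N_7] = Σ j·p_7(j) = 27/16;  E[N_7²] = Σ j²·p_7(j) = 51/16
Var[N_7] = 51/16 − (27/16)² = 87/256

87/256


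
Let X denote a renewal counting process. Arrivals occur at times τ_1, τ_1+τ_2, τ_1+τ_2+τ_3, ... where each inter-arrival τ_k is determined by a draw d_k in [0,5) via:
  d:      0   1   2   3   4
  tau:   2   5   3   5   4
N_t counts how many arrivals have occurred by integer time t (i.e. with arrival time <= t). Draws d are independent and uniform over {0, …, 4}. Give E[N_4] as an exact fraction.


Inter-arrival values over d=0..4: [2, 5, 3, 5, 4]
Each d has probability 1/5, so the pmf of τ is: f(2) = 1/5, f(3) = 1/5, f(4) = 1/5, f(5) = 2/5
Renewal equation for m(n) = E[N_n]: condition on τ_1 = k (if k <= n, one arrival plus a fresh copy on the remaining n−k steps): m(n) = F(n) + Σ_{k<=n} f(k)·m(n−k), where F(n) = P(τ <= n) and m(0) = 0
m(1) = F(1) = 0
m(2) = F(2) = 1/5
m(3) = F(3) = 2/5
m(4) = F(4) + f(2)·m(2) = 3/5 + 1/5·1/5 = 16/25
E[N_4] = m(4) = 16/25

16/25


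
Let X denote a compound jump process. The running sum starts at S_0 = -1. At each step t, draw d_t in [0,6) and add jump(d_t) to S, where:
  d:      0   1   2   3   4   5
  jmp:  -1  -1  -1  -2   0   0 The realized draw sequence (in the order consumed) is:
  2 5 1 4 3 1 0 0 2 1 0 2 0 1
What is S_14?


-14

t=0: S=-1, d=2, jump=-1, S_1=-2
t=1: S=-2, d=5, jump=0, S_2=-2
t=2: S=-2, d=1, jump=-1, S_3=-3
t=3: S=-3, d=4, jump=0, S_4=-3
t=4: S=-3, d=3, jump=-2, S_5=-5
t=5: S=-5, d=1, jump=-1, S_6=-6
t=6: S=-6, d=0, jump=-1, S_7=-7
t=7: S=-7, d=0, jump=-1, S_8=-8
t=8: S=-8, d=2, jump=-1, S_9=-9
t=9: S=-9, d=1, jump=-1, S_10=-10
t=10: S=-10, d=0, jump=-1, S_11=-11
t=11: S=-11, d=2, jump=-1, S_12=-12
t=12: S=-12, d=0, jump=-1, S_13=-13
t=13: S=-13, d=1, jump=-1, S_14=-14


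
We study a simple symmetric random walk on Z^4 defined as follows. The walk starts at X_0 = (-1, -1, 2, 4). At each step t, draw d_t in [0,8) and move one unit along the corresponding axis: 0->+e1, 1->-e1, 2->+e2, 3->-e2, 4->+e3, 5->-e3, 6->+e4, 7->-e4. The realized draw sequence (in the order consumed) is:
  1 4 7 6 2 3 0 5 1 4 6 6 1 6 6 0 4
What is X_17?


t=0: X=(-1, -1, 2, 4), d=1 → -e1, X_1=(-2, -1, 2, 4)
t=1: X=(-2, -1, 2, 4), d=4 → +e3, X_2=(-2, -1, 3, 4)
t=2: X=(-2, -1, 3, 4), d=7 → -e4, X_3=(-2, -1, 3, 3)
t=3: X=(-2, -1, 3, 3), d=6 → +e4, X_4=(-2, -1, 3, 4)
t=4: X=(-2, -1, 3, 4), d=2 → +e2, X_5=(-2, 0, 3, 4)
t=5: X=(-2, 0, 3, 4), d=3 → -e2, X_6=(-2, -1, 3, 4)
t=6: X=(-2, -1, 3, 4), d=0 → +e1, X_7=(-1, -1, 3, 4)
t=7: X=(-1, -1, 3, 4), d=5 → -e3, X_8=(-1, -1, 2, 4)
t=8: X=(-1, -1, 2, 4), d=1 → -e1, X_9=(-2, -1, 2, 4)
t=9: X=(-2, -1, 2, 4), d=4 → +e3, X_10=(-2, -1, 3, 4)
t=10: X=(-2, -1, 3, 4), d=6 → +e4, X_11=(-2, -1, 3, 5)
t=11: X=(-2, -1, 3, 5), d=6 → +e4, X_12=(-2, -1, 3, 6)
t=12: X=(-2, -1, 3, 6), d=1 → -e1, X_13=(-3, -1, 3, 6)
t=13: X=(-3, -1, 3, 6), d=6 → +e4, X_14=(-3, -1, 3, 7)
t=14: X=(-3, -1, 3, 7), d=6 → +e4, X_15=(-3, -1, 3, 8)
t=15: X=(-3, -1, 3, 8), d=0 → +e1, X_16=(-2, -1, 3, 8)
t=16: X=(-2, -1, 3, 8), d=4 → +e3, X_17=(-2, -1, 4, 8)

(-2, -1, 4, 8)


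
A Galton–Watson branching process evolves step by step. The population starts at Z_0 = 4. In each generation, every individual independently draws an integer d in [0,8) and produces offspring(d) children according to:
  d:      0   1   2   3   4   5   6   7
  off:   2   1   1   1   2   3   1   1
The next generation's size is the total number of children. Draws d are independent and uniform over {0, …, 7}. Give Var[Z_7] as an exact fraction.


1501011/2048

Outcome values over d=0..7: [2, 1, 1, 1, 2, 3, 1, 1]
Σy = 12, Σy² = 22, M = 8
μ = 12/8 = 3/2,  σ² = 22/8 − (3/2)² = 1/2
V_0 = 0, E_0 = 4
V_1 = 1/2·E_0 + (3/2)²·V_0 = 2;  E_1 = 6
V_2 = 1/2·E_1 + (3/2)²·V_1 = 15/2;  E_2 = 9
V_3 = 1/2·E_2 + (3/2)²·V_2 = 171/8;  E_3 = 27/2
V_4 = 1/2·E_3 + (3/2)²·V_3 = 1755/32;  E_4 = 81/4
V_5 = 1/2·E_4 + (3/2)²·V_4 = 17091/128;  E_5 = 243/8
V_6 = 1/2·E_5 + (3/2)²·V_5 = 161595/512;  E_6 = 729/16
V_7 = 1/2·E_6 + (3/2)²·V_6 = 1501011/2048;  E_7 = 2187/32


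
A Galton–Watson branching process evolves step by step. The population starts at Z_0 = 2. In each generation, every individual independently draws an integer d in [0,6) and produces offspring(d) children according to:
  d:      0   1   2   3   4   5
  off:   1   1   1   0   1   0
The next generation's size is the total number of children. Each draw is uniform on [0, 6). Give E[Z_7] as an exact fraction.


Outcome values over d=0..5: [1, 1, 1, 0, 1, 0]
Σy = 4, Σy² = 4, M = 6
μ = 4/6 = 2/3,  σ² = 4/6 − (2/3)² = 2/9
E[Z_0] = 2
E[Z_1] = 2/3·E[Z_0] = 4/3
E[Z_2] = 2/3·E[Z_1] = 8/9
E[Z_3] = 2/3·E[Z_2] = 16/27
E[Z_4] = 2/3·E[Z_3] = 32/81
E[Z_5] = 2/3·E[Z_4] = 64/243
E[Z_6] = 2/3·E[Z_5] = 128/729
E[Z_7] = 2/3·E[Z_6] = 256/2187

256/2187


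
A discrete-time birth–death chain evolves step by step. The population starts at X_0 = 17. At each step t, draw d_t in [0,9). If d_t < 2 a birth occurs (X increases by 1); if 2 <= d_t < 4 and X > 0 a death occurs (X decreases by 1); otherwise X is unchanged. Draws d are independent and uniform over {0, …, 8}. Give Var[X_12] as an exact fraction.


16/3

X can drop by at most 1 per step and X_0 = 17 > T = 12, so X_t >= 17 − t >= 5 > 0 for every t <= 12: the floor at 0 (the 'and X > 0' condition) never binds. Hence X_12 = X_0 + Σ_{t<12} Y_t with i.i.d. increments Y_t = y(d_t) ∈ {+1, −1, 0}.
Outcome values over d=0..8: [1, 1, -1, -1, 0, 0, 0, 0, 0]
Σy = 0, Σy² = 4, M = 9
μ = 0/9 = 0,  σ² = 4/9 − (0)² = 4/9
Independent increments: Var[X_12] = 12·σ² = 12·(4/9) = 16/3


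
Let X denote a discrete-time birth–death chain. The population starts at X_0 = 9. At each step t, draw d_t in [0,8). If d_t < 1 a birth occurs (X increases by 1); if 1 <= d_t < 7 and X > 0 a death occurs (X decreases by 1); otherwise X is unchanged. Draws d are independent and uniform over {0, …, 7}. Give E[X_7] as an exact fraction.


37/8

X can drop by at most 1 per step and X_0 = 9 > T = 7, so X_t >= 9 − t >= 2 > 0 for every t <= 7: the floor at 0 (the 'and X > 0' condition) never binds. Hence X_7 = X_0 + Σ_{t<7} Y_t with i.i.d. increments Y_t = y(d_t) ∈ {+1, −1, 0}.
Outcome values over d=0..7: [1, -1, -1, -1, -1, -1, -1, 0]
Σy = -5, Σy² = 7, M = 8
μ = -5/8 = -5/8,  σ² = 7/8 − (-5/8)² = 31/64
E[X_7] = 9 + 7·(-5/8) = 37/8
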